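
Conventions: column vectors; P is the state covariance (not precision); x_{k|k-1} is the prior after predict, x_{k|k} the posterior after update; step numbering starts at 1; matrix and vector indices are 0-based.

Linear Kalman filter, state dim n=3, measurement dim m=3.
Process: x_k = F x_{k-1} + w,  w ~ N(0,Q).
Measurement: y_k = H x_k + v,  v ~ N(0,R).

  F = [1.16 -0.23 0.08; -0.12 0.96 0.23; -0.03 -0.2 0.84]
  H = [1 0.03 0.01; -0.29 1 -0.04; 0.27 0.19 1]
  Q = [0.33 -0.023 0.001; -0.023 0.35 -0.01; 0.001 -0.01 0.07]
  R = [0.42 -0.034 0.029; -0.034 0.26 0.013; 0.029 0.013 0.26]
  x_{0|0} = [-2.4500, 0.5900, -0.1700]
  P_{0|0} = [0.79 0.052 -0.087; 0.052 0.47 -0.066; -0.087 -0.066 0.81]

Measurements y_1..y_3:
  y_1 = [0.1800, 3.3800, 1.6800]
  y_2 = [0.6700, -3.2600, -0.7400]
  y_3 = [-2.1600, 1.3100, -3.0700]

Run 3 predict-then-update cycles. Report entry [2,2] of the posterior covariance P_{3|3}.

P_post[2,2] = 0.1065

step 1: x^-=[-2.9913, 0.8213, -0.1873]  P^-=[1.3816 -0.1865 -0.0329; -0.1865 0.8011 0.0180; -0.0329 0.0180 0.6882]  S=[1.7906 -0.5942 0.3441; -0.5942 1.2843 0.0172; 0.3441 0.0172 1.0478]  K=[0.7154 -0.1259 0.0579; 0.1407 0.7296 0.0562; -0.1824 -0.0939 0.7131]  nu=[3.1485, 1.6837, 2.5189]  x^+=[-0.8051, 2.6344, 0.8763]  P^+=[0.3061 0.0303 -0.0542; 0.0303 0.1938 -0.0168; -0.0542 -0.0168 0.1967]
step 2: x^-=[-1.4697, 2.8272, 0.2333]  P^-=[0.7277 -0.0846 -0.0435; -0.0846 0.5320 -0.0152; -0.0435 -0.0152 0.2256]  S=[1.1423 -0.3113 0.1699; -0.3113 0.9028 0.0279; 0.1699 0.0279 0.5199]  K=[0.5889 -0.1249 0.0776; 0.1105 0.6536 0.0501; -0.1221 -0.0688 0.4493]  nu=[2.0525, -6.5040, -1.1137]  x^+=[0.4648, -1.2531, -0.0701]  P^+=[0.2536 0.0206 -0.0368; 0.0206 0.1723 -0.0136; -0.0368 -0.0136 0.1249]
step 3: x^-=[0.8218, -1.2749, 0.1778]  P^-=[0.6638 -0.0803 -0.0290; -0.0803 0.5103 -0.0245; -0.0290 -0.0245 0.1719]  S=[1.0789 -0.2899 0.1671; -0.2899 0.8743 0.0183; 0.1671 0.0183 0.4655]  K=[0.5648 -0.1254 0.0921; 0.1059 0.6456 0.0458; -0.1036 -0.0686 0.3823]  nu=[-2.9453, 2.8303, -3.2275]  x^+=[-1.4940, 0.0928, -0.9451]  P^+=[0.2439 0.0189 -0.0307; 0.0189 0.1698 -0.0140; -0.0307 -0.0140 0.1065]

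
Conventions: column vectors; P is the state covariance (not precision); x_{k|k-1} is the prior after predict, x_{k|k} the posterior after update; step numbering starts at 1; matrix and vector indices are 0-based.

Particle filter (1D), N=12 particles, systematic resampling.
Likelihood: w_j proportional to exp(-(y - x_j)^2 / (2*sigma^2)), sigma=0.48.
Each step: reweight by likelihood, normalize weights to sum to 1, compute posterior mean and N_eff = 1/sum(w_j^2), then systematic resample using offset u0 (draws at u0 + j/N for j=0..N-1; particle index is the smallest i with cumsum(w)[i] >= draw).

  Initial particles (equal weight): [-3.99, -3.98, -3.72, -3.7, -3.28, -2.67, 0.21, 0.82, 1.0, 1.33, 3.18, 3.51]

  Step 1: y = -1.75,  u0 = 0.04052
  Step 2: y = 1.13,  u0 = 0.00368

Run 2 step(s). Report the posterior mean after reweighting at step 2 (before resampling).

step 1: w=[0.0001, 0.0001, 0.0013, 0.0016, 0.0374, 0.9580, 0.0014, 0.0000, 0.0000, 0.0000, 0.0000, 0.0000]  mean=-2.6920  Neff=1.0879  idx=[4, 5, 5, 5, 5, 5, 5, 5, 5, 5, 5, 5]
step 2: w=[0.0000, 0.0909, 0.0909, 0.0909, 0.0909, 0.0909, 0.0909, 0.0909, 0.0909, 0.0909, 0.0909, 0.0909]  mean=-2.6700  Neff=11.0000  idx=[1, 1, 2, 3, 4, 5, 6, 7, 8, 9, 10, 11]

post_mean = -2.6700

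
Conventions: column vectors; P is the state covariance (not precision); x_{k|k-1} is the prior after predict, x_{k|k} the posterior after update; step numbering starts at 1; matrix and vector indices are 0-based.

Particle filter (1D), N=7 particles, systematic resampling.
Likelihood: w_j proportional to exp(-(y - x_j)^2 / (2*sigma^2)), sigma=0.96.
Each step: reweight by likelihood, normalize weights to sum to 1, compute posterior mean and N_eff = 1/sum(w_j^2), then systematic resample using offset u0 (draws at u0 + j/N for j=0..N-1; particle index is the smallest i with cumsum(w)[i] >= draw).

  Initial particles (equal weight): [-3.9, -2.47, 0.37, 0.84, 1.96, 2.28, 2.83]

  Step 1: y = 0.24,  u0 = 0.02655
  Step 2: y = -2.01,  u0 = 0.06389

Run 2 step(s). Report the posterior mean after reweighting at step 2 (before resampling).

step 1: w=[0.0000, 0.0086, 0.4579, 0.3801, 0.0928, 0.0483, 0.0121]  mean=0.7938  Neff=2.7370  idx=[2, 2, 2, 2, 3, 3, 4]
step 2: w=[0.2207, 0.2207, 0.2207, 0.2207, 0.0582, 0.0582, 0.0009]  mean=0.4261  Neff=4.9607  idx=[0, 0, 1, 2, 2, 3, 4]

post_mean = 0.4261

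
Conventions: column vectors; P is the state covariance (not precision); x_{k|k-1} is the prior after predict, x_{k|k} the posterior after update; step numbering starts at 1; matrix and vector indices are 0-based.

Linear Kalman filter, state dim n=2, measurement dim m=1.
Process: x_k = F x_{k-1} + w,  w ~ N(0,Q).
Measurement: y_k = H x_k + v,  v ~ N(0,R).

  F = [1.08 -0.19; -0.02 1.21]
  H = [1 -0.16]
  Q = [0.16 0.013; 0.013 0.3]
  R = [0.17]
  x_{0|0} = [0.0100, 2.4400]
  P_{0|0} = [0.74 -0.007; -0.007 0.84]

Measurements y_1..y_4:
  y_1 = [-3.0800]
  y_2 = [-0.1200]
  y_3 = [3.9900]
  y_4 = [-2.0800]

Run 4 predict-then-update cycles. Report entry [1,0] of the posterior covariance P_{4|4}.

P_post[1,0] = 0.1839

step 1: x^-=[-0.4528, 2.9522]  P^-=[1.0563 -0.2053; -0.2053 1.5305]  S=[1.3312]  K=[0.8182; -0.3382]  nu=[-2.1548]  x^+=[-2.2159, 3.6809]  P^+=[0.1652 0.1630; 0.1630 1.3783]
step 2: x^-=[-3.0925, 4.4982]  P^-=[0.3355 -0.0938; -0.0938 2.3101]  S=[0.5946]  K=[0.5894; -0.7792]  nu=[3.6922]  x^+=[-0.9162, 1.6211]  P^+=[0.1289 0.1794; 0.1794 1.9490]
step 3: x^-=[-1.2975, 1.9798]  P^-=[0.3071 -0.2028; -0.2028 3.1449]  S=[0.6225]  K=[0.5455; -1.1341]  nu=[5.6042]  x^+=[1.7594, -4.3758]  P^+=[0.1219 0.1823; 0.1823 2.3443]
step 4: x^-=[2.7315, -5.3300]  P^-=[0.3120 -0.2897; -0.2897 3.7235]  S=[0.6700]  K=[0.5348; -1.3215]  nu=[-5.6643]  x^+=[-0.2979, 2.1556]  P^+=[0.1203 0.1839; 0.1839 2.5534]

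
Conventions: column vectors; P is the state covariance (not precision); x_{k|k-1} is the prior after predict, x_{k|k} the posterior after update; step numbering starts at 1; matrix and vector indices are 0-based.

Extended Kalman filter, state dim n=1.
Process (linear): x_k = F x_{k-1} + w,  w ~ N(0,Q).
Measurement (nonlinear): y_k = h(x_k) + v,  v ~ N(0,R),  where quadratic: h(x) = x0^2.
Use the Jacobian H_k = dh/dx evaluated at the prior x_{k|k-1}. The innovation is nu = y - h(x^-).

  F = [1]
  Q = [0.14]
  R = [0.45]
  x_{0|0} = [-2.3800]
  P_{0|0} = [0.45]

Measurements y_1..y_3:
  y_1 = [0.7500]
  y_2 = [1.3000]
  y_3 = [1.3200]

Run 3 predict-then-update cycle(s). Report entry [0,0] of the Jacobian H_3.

step 1: x^-=[-2.3800]  P^-=[0.5900]  H_jac=[-4.7600]  S=[13.8180]  K=[-0.2032]  nu=[-4.9144]  x^+=[-1.3812]  P^+=[0.0192]
step 2: x^-=[-1.3812]  P^-=[0.1592]  H_jac=[-2.7624]  S=[1.6649]  K=[-0.2642]  nu=[-0.6077]  x^+=[-1.2207]  P^+=[0.0430]
step 3: x^-=[-1.2207]  P^-=[0.1830]  H_jac=[-2.4413]  S=[1.5409]  K=[-0.2900]  nu=[-0.1700]  x^+=[-1.1714]  P^+=[0.0535]

H_jac[0,0] = -2.4413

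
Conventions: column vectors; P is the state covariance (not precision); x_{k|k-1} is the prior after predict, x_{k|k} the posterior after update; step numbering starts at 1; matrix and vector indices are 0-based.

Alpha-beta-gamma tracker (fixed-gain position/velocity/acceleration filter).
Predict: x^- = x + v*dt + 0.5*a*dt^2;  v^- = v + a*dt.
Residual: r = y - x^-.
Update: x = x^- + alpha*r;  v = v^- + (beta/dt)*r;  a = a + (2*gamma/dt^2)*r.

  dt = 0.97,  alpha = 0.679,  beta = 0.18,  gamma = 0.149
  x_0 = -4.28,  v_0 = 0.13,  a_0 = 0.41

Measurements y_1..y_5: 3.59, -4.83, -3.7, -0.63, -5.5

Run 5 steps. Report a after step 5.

step 1: x_pred=-3.9610  r=7.5510  x^+=1.1661  v^+=1.9289  a^+=2.8015
step 2: x_pred=4.3552  r=-9.1852  x^+=-1.8816  v^+=2.9420  a^+=-0.1076
step 3: x_pred=0.9215  r=-4.6215  x^+=-2.2165  v^+=1.9800  a^+=-1.5713
step 4: x_pred=-1.0351  r=0.4051  x^+=-0.7600  v^+=0.5310  a^+=-1.4430
step 5: x_pred=-0.9238  r=-4.5762  x^+=-4.0310  v^+=-1.7179  a^+=-2.8924

a_post = -2.8924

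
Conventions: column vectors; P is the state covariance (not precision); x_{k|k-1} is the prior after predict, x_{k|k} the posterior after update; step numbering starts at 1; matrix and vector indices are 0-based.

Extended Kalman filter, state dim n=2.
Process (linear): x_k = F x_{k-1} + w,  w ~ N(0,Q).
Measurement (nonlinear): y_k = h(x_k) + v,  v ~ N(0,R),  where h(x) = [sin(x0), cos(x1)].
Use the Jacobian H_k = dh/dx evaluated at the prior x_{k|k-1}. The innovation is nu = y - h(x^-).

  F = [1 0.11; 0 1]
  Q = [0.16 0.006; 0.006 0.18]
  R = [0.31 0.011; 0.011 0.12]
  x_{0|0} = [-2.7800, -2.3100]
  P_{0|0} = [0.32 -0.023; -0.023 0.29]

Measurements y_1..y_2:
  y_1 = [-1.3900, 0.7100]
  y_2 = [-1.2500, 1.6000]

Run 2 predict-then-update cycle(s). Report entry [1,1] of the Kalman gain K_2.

step 1: x^-=[-3.0341, -2.3100]  P^-=[0.4784 0.0149; 0.0149 0.4700]  H_jac=[-0.9942 0.0000; 0.0000 0.7390]  S=[0.7829 0.0001; 0.0001 0.3767]  K=[-0.6076 0.0293; -0.0190 0.9221]  nu=[-1.2827, 1.3837]  x^+=[-2.2142, -1.0098]  P^+=[0.1891 -0.0043; -0.0043 0.1494]
step 2: x^-=[-2.3253, -1.0098]  P^-=[0.3500 0.0182; 0.0182 0.3294]  H_jac=[-0.6849 0.0000; 0.0000 0.8467]  S=[0.4742 0.0005; 0.0005 0.3562]  K=[-0.5056 0.0438; -0.0270 0.7832]  nu=[-0.5214, 1.0679]  x^+=[-2.0149, -0.1593]  P^+=[0.2281 -0.0004; -0.0004 0.1106]

K[1,1] = 0.7832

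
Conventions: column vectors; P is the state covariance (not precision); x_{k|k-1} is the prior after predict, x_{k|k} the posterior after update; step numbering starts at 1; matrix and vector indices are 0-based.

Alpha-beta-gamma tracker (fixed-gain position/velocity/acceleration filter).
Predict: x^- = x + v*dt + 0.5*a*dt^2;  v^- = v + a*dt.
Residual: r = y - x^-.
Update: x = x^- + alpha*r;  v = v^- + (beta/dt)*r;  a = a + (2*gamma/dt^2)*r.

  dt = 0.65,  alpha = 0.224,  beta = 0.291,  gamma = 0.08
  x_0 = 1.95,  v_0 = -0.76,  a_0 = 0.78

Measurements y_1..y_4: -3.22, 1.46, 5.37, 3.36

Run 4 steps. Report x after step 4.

step 1: x_pred=1.6208  r=-4.8408  x^+=0.5364  v^+=-2.4202  a^+=-1.0532
step 2: x_pred=-1.2592  r=2.7192  x^+=-0.6501  v^+=-1.8874  a^+=-0.0235
step 3: x_pred=-1.8818  r=7.2518  x^+=-0.2574  v^+=1.3439  a^+=2.7228
step 4: x_pred=1.1913  r=2.1687  x^+=1.6771  v^+=4.0847  a^+=3.5441

x_post = 1.6771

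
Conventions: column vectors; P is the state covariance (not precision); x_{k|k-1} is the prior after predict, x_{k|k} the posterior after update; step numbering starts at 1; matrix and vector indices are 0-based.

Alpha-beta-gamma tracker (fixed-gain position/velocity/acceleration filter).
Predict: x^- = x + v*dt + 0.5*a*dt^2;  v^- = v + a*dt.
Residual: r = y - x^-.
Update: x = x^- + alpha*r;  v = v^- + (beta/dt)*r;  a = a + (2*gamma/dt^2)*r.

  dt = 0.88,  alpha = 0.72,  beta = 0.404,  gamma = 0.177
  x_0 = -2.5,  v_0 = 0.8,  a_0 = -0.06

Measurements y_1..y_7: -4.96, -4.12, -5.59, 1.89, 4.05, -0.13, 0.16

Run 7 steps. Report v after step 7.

v_post = 1.6166

step 1: x_pred=-1.8192  r=-3.1408  x^+=-4.0806  v^+=-0.6947  a^+=-1.4957
step 2: x_pred=-5.2711  r=1.1511  x^+=-4.4423  v^+=-1.4825  a^+=-0.9695
step 3: x_pred=-6.1223  r=0.5323  x^+=-5.7390  v^+=-2.0913  a^+=-0.7262
step 4: x_pred=-7.8606  r=9.7506  x^+=-0.8402  v^+=1.7460  a^+=3.7311
step 5: x_pred=2.1410  r=1.9090  x^+=3.5155  v^+=5.9058  a^+=4.6037
step 6: x_pred=10.4951  r=-10.6251  x^+=2.8450  v^+=5.0791  a^+=-0.2533
step 7: x_pred=7.2166  r=-7.0566  x^+=2.1358  v^+=1.6166  a^+=-3.4791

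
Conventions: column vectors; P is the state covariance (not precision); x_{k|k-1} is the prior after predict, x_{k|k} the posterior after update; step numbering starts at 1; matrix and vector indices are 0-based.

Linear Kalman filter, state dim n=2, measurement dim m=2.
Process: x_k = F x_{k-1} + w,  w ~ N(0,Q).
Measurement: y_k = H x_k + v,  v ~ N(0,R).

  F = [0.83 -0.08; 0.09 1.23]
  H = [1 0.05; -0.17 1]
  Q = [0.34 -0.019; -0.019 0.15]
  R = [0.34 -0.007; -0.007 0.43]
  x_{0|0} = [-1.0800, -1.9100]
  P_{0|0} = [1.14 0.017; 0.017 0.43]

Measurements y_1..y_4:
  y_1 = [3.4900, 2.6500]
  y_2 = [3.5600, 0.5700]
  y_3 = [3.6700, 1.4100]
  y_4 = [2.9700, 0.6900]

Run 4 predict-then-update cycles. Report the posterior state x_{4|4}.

x_post = [2.7238, 1.8439]

step 1: x^-=[-0.7436, -2.4465]  P^-=[1.1258 0.0411; 0.0411 0.8135]  S=[1.4720 -0.1170; -0.1170 1.2621]  K=[0.7624 -0.0484; 0.1071 0.6490]  nu=[4.3559, 4.9701]  x^+=[2.3366, 1.2456]  P^+=[0.2587 0.0178; 0.0178 0.2813]
step 2: x^-=[1.8397, 1.7424]  P^-=[0.5176 -0.0093; -0.0093 0.5817]  S=[0.8582 -0.0751; -0.0751 1.0298]  K=[0.5982 -0.0508; 0.0731 0.5717]  nu=[1.6331, -0.8596]  x^+=[2.8604, 1.3703]  P^+=[0.2033 0.0085; 0.0085 0.2468]
step 3: x^-=[2.2645, 1.9429]  P^-=[0.4805 -0.0195; -0.0195 0.5269]  S=[0.8199 -0.0816; -0.0816 0.9774]  K=[0.5794 -0.0551; 0.0629 0.5477]  nu=[1.3084, -0.1480]  x^+=[3.0307, 1.9442]  P^+=[0.1971 0.0058; 0.0058 0.2361]
step 4: x^-=[2.3600, 2.6642]  P^-=[0.4765 -0.0217; -0.0217 0.5100]  S=[0.8156 -0.0840; -0.0840 0.9611]  K=[0.5771 -0.0564; 0.0603 0.5397]  nu=[0.4768, -1.5730]  x^+=[2.7238, 1.8439]  P^+=[0.1964 0.0051; 0.0051 0.2325]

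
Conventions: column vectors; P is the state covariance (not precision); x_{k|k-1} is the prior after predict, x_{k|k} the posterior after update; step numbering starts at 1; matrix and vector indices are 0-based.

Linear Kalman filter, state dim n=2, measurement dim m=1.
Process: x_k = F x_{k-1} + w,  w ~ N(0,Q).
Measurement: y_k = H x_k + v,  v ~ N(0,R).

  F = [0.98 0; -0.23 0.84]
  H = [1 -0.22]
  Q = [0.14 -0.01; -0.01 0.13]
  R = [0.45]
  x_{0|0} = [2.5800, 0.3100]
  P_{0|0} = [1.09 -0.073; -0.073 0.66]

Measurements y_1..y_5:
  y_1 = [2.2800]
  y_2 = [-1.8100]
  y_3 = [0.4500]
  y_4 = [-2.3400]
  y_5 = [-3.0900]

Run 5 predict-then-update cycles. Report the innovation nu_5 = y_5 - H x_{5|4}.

innov = [-2.2075]

step 1: x^-=[2.5284, -0.3330]  P^-=[1.1868 -0.3158; -0.3158 0.6816]  S=[1.8088]  K=[0.6946; -0.2575]  nu=[-0.3217]  x^+=[2.3050, -0.2502]  P^+=[0.3142 0.0077; 0.0077 0.5616]
step 2: x^-=[2.2589, -0.7403]  P^-=[0.4418 -0.0745; -0.0745 0.5399]  S=[0.9507]  K=[0.4819; -0.2033]  nu=[-4.2318]  x^+=[0.2194, 0.1200]  P^+=[0.2210 0.0187; 0.0187 0.5007]
step 3: x^-=[0.2150, 0.0504]  P^-=[0.3522 -0.0445; -0.0445 0.4877]  S=[0.8454]  K=[0.4282; -0.1795]  nu=[0.2461]  x^+=[0.3204, 0.0062]  P^+=[0.1972 0.0205; 0.0205 0.4605]
step 4: x^-=[0.3140, -0.0685]  P^-=[0.3294 -0.0375; -0.0375 0.4574]  S=[0.8181]  K=[0.4128; -0.1689]  nu=[-2.6690]  x^+=[-0.7877, 0.3824]  P^+=[0.1900 0.0195; 0.0195 0.4341]
step 5: x^-=[-0.7719, 0.5024]  P^-=[0.3225 -0.0368; -0.0368 0.4388]  S=[0.8099]  K=[0.4082; -0.1646]  nu=[-2.2075]  x^+=[-1.6730, 0.8658]  P^+=[0.1876 0.0176; 0.0176 0.4169]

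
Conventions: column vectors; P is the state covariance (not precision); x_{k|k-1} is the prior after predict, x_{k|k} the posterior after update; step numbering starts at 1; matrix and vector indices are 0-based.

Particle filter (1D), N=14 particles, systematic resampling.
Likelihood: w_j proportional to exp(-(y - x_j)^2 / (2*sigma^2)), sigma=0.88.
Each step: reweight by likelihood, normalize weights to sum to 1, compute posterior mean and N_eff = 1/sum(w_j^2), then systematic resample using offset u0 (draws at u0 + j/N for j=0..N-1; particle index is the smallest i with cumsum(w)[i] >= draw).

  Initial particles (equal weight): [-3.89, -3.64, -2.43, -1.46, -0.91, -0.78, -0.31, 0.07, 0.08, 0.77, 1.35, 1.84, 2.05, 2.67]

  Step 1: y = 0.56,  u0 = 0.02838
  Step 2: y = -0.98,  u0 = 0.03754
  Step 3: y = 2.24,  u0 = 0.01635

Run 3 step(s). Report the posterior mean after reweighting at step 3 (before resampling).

post_mean = 0.3340

step 1: w=[0.0000, 0.0000, 0.0006, 0.0137, 0.0472, 0.0597, 0.1168, 0.1631, 0.1641, 0.1851, 0.1273, 0.0661, 0.0454, 0.0108]  mean=0.4353  Neff=7.6802  idx=[4, 5, 6, 7, 7, 7, 8, 8, 9, 9, 9, 10, 11, 12]
step 2: w=[0.1776, 0.1736, 0.1333, 0.0874, 0.0874, 0.0874, 0.0862, 0.0862, 0.0247, 0.0247, 0.0247, 0.0054, 0.0010, 0.0005]  mean=-0.2391  Neff=8.3979  idx=[0, 0, 1, 1, 1, 2, 2, 3, 4, 5, 6, 6, 7, 9]
step 3: w=[0.0028, 0.0028, 0.0048, 0.0048, 0.0048, 0.0259, 0.0259, 0.0824, 0.0824, 0.0824, 0.0847, 0.0847, 0.0847, 0.4269]  mean=0.3340  Neff=4.4332  idx=[4, 7, 8, 8, 9, 10, 11, 12, 13, 13, 13, 13, 13, 13]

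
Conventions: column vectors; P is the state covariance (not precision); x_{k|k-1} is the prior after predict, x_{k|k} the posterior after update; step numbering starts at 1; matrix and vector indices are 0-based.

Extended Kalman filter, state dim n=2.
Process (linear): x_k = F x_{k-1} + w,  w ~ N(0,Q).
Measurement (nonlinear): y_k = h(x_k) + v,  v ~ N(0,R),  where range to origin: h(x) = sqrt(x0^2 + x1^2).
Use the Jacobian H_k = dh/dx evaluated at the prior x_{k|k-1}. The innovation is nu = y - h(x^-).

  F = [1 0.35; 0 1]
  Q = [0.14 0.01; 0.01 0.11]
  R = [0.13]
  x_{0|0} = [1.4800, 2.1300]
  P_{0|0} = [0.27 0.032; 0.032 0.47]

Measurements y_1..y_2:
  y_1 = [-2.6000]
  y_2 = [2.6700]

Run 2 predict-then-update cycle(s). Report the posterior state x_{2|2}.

step 1: x^-=[2.2255, 2.1300]  P^-=[0.4900 0.2065; 0.2065 0.5800]  H_jac=[0.7224 0.6914]  S=[0.8693]  K=[0.5714; 0.6329]  nu=[-5.6805]  x^+=[-1.0206, -1.4654]  P^+=[0.2061 -0.1079; -0.1079 0.2318]
step 2: x^-=[-1.5334, -1.4654]  P^-=[0.2990 -0.0168; -0.0168 0.3418]  H_jac=[-0.7230 -0.6909]  S=[0.4326]  K=[-0.4728; -0.5177]  nu=[0.5490]  x^+=[-1.7930, -1.7496]  P^+=[0.2023 -0.1227; -0.1227 0.2258]

x_post = [-1.7930, -1.7496]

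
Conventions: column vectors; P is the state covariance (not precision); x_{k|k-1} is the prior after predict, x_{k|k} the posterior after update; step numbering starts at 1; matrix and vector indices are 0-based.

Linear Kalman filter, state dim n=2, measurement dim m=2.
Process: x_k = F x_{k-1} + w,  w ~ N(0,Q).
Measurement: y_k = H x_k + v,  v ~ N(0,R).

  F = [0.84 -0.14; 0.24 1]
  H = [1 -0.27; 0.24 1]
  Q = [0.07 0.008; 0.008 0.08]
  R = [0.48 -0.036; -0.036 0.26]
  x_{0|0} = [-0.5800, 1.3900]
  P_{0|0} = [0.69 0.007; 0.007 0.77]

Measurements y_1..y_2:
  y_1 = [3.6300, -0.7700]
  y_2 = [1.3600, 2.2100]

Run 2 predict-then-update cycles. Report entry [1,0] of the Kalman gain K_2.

K[1,0] = -0.0623

step 1: x^-=[-0.6818, 1.2508]  P^-=[0.5703 0.0449; 0.0449 0.8931]  S=[1.0911 -0.0982; -0.0982 1.2075]  K=[0.5290 0.1936; -0.1132 0.7393]  nu=[4.6495, -1.8572]  x^+=[1.4181, -0.6488]  P^+=[0.2398 -0.0263; -0.0263 0.2026]
step 2: x^-=[1.2821, -0.3084]  P^-=[0.2494 0.0068; 0.0068 0.2838]  S=[0.7464 -0.0464; -0.0464 0.5614]  K=[0.3408 0.1469; -0.0623 0.5033]  nu=[-0.0053, 2.2108]  x^+=[1.6050, 0.8045]  P^+=[0.1552 -0.0113; -0.0113 0.1358]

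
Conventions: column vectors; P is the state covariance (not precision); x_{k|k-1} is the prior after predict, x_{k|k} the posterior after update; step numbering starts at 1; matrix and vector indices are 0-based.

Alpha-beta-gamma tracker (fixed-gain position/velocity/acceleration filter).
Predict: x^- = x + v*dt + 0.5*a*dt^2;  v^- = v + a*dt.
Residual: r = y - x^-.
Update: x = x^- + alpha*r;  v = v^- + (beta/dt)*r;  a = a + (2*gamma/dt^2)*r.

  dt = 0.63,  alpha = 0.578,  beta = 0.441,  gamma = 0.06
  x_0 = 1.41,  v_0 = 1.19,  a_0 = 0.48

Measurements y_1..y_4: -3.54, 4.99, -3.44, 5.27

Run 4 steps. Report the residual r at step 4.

resid = 7.1773

step 1: x_pred=2.2550  r=-5.7950  x^+=-1.0945  v^+=-2.5641  a^+=-1.2721
step 2: x_pred=-2.9623  r=7.9523  x^+=1.6341  v^+=2.2012  a^+=1.1323
step 3: x_pred=3.2455  r=-6.6855  x^+=-0.6187  v^+=-1.7654  a^+=-0.8891
step 4: x_pred=-1.9073  r=7.1773  x^+=2.2412  v^+=2.6986  a^+=1.2810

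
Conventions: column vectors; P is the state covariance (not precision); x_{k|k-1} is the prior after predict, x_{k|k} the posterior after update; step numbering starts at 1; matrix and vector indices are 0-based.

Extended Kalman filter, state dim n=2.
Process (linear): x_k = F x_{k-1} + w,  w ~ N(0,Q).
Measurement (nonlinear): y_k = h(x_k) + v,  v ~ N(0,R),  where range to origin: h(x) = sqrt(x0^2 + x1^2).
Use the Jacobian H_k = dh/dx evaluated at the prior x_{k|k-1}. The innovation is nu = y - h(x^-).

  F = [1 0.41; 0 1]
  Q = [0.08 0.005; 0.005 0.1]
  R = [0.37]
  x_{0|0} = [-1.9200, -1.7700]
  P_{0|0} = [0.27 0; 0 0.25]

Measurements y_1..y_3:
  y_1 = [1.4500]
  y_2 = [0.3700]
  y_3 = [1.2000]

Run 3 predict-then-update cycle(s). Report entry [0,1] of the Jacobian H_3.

step 1: x^-=[-2.6457, -1.7700]  P^-=[0.3920 0.1075; 0.1075 0.3500]  H_jac=[-0.8312 -0.5560]  S=[0.8484]  K=[-0.4545; -0.3347]  nu=[-1.7332]  x^+=[-1.8579, -1.1899]  P^+=[0.2168 -0.0216; -0.0216 0.2550]
step 2: x^-=[-2.3458, -1.1899]  P^-=[0.3219 0.0880; 0.0880 0.3550]  H_jac=[-0.8918 -0.4524]  S=[0.7697]  K=[-0.4247; -0.3106]  nu=[-2.2603]  x^+=[-1.3858, -0.4879]  P^+=[0.1831 -0.0136; -0.0136 0.2807]
step 3: x^-=[-1.5858, -0.4879]  P^-=[0.2992 0.1065; 0.1065 0.3807]  H_jac=[-0.9558 -0.2941]  S=[0.7361]  K=[-0.4310; -0.2904]  nu=[-0.4592]  x^+=[-1.3879, -0.3546]  P^+=[0.1624 0.0144; 0.0144 0.3186]

H_jac[0,1] = -0.2941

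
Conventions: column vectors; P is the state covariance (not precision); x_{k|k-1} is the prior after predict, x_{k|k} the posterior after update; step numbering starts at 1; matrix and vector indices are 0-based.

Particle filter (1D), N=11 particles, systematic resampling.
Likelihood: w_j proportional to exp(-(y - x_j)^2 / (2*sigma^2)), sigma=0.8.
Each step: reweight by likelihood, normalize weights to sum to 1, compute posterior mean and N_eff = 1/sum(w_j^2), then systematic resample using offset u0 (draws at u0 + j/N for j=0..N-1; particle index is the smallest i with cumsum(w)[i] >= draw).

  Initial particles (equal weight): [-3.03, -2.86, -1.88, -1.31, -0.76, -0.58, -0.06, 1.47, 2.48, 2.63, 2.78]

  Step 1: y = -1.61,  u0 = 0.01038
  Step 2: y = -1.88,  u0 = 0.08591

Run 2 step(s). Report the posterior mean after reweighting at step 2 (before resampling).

post_mean = -1.6510

step 1: w=[0.0585, 0.0834, 0.2670, 0.2635, 0.1608, 0.1234, 0.0433, 0.0002, 0.0000, 0.0000, 0.0000]  mean=-1.4590  Neff=5.1534  idx=[0, 1, 2, 2, 2, 3, 3, 3, 4, 4, 5]
step 2: w=[0.0496, 0.0658, 0.1394, 0.1394, 0.1394, 0.1082, 0.1082, 0.1082, 0.0523, 0.0523, 0.0372]  mean=-1.6510  Neff=9.3413  idx=[1, 2, 3, 3, 4, 5, 5, 6, 7, 8, 10]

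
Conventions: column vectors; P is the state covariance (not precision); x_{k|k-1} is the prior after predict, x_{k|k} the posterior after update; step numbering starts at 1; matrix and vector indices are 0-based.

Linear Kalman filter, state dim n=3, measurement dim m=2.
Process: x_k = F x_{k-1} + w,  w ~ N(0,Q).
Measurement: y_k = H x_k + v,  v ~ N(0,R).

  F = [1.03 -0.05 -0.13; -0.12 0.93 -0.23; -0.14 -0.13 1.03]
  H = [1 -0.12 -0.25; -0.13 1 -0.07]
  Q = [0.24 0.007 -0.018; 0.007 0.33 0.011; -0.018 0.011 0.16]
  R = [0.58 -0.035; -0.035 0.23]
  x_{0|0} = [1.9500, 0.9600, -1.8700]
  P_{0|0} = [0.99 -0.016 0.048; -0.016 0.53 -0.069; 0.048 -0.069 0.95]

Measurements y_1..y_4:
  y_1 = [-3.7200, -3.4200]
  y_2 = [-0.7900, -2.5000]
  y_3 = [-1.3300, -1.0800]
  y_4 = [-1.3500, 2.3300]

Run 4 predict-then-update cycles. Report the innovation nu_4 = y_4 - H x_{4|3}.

innov = [0.3340, 3.9213]

step 1: x^-=[2.2036, 1.0889, -2.3239]  P^-=[1.2956 -0.1301 -0.2283; -0.1301 0.8886 -0.3322; -0.2283 -0.3322 1.2003]  S=[2.0888 -0.3324; -0.3324 1.2226]  K=[0.6462 -0.0554; 0.0494 0.7731; -0.2970 -0.3969]  nu=[-6.3739, -4.3851]  x^+=[-1.6723, -2.6166, 1.3098]  P^+=[0.3957 0.0207 0.0660; 0.0207 0.1781 -0.0092; 0.0660 -0.0092 0.9017]
step 2: x^-=[-1.7619, -2.5340, 1.9234]  P^-=[0.6556 -0.0169 -0.1258; -0.0169 0.5404 -0.2350; -0.1258 -0.2350 1.1116]  S=[1.3657 -0.1213; -0.1213 0.8220]  K=[0.5010 -0.0396; 0.0442 0.6867; -0.3110 -0.4066]  nu=[1.1487, -0.0604]  x^+=[-1.1840, -2.5248, 1.5906]  P^+=[0.3067 0.0168 0.0506; 0.0168 0.1575 -0.0148; 0.0506 -0.0148 0.8743]
step 3: x^-=[-1.3000, -2.5718, 2.1323]  P^-=[0.5650 -0.0055 -0.1253; -0.0055 0.5223 -0.2312; -0.1253 -0.2312 1.0862]  S=[1.2705 -0.0971; -0.0971 0.7987]  K=[0.4675 -0.0310; 0.0439 0.6804; -0.3213 -0.4034]  nu=[0.1945, 1.4721]  x^+=[-1.2548, -1.5616, 1.4760]  P^+=[0.2837 0.0161 0.0383; 0.0161 0.1559 -0.0170; 0.0383 -0.0170 0.8502]
step 4: x^-=[-1.4062, -1.6412, 1.8990]  P^-=[0.5437 -0.0010 -0.1319; -0.0010 0.5197 -0.2267; -0.1319 -0.2267 1.0643]  S=[1.2503 -0.0907; -0.0907 0.7937]  K=[0.4594 -0.0262; 0.0440 0.6800; -0.3252 -0.3950]  nu=[0.3340, 3.9213]  x^+=[-1.3554, 1.0398, 0.2413]  P^+=[0.2771 0.0161 0.0310; 0.0161 0.1557 -0.0172; 0.0310 -0.0172 0.8315]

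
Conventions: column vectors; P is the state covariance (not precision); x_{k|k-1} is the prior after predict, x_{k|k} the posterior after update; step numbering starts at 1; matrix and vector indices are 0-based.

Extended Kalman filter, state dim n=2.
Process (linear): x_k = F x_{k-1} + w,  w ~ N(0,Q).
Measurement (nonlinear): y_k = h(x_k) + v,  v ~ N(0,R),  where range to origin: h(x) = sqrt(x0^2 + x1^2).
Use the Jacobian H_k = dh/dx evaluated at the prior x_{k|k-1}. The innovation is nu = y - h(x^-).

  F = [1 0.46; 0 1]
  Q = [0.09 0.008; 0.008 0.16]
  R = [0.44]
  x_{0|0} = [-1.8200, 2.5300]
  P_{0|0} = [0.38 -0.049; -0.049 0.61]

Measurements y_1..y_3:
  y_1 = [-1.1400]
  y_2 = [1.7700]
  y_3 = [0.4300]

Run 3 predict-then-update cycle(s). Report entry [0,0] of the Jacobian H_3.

H_jac[0,0] = -0.9997

step 1: x^-=[-0.6562, 2.5300]  P^-=[0.5540 0.2396; 0.2396 0.7700]  H_jac=[-0.2511 0.9680]  S=[1.0799]  K=[0.0860; 0.6345]  nu=[-3.7537]  x^+=[-0.9789, 0.1484]  P^+=[0.5460 0.1807; 0.1807 0.3353]
step 2: x^-=[-0.9106, 0.1484]  P^-=[0.8732 0.3429; 0.3429 0.4953]  H_jac=[-0.9870 0.1608]  S=[1.1946]  K=[-0.6753; -0.2167]  nu=[0.8473]  x^+=[-1.4829, -0.0352]  P^+=[0.3284 0.1681; 0.1681 0.4392]
step 3: x^-=[-1.4990, -0.0352]  P^-=[0.6661 0.3782; 0.3782 0.5992]  H_jac=[-0.9997 -0.0235]  S=[1.1238]  K=[-0.6004; -0.3489]  nu=[-1.0695]  x^+=[-0.8569, 0.3380]  P^+=[0.2609 0.1427; 0.1427 0.4624]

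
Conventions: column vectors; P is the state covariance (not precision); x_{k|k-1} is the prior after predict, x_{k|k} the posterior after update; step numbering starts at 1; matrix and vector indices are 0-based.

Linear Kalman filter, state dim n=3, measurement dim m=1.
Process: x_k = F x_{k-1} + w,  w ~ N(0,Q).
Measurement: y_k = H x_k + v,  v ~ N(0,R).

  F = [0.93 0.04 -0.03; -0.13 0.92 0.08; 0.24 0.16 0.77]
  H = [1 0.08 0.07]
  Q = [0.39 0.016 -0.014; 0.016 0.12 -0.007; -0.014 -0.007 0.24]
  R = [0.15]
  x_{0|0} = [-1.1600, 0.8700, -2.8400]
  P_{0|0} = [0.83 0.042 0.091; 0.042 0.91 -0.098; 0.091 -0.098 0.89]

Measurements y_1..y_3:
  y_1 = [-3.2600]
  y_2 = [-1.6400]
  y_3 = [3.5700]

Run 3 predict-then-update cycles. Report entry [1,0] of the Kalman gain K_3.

K[1,0] = 0.0868

step 1: x^-=[-0.9588, 0.7240, -2.3260]  P^-=[1.1084 -0.0078 0.2251; -0.0078 0.8836 0.0862; 0.2251 0.0862 0.8515]  S=[1.2995]  K=[0.8646; 0.0531; 0.2244]  nu=[-2.1963]  x^+=[-2.8578, 0.6074, -2.8189]  P^+=[0.1370 -0.0674 -0.0270; -0.0674 0.8799 0.0708; -0.0270 0.0708 0.7860]
step 2: x^-=[-2.5488, 0.7048, -2.7592]  P^-=[0.5069 -0.0312 -0.0239; -0.0312 0.8992 0.2064; -0.0239 0.2064 0.7387]  S=[0.6602]  K=[0.7614; 0.0836; 0.0671]  nu=[1.0456]  x^+=[-1.7527, 0.7922, -2.6891]  P^+=[0.1241 -0.0732 -0.0577; -0.0732 0.8946 0.2027; -0.0577 0.2027 0.7358]
step 3: x^-=[-1.5176, 0.7416, -2.3645]  P^-=[0.4967 -0.0396 -0.0448; -0.0396 0.9325 0.3024; -0.0448 0.3024 0.7293]  S=[0.6470]  K=[0.7579; 0.0868; 0.0471]  nu=[5.1938]  x^+=[2.4189, 1.1926, -2.1199]  P^+=[0.1250 -0.0822 -0.0679; -0.0822 0.9277 0.2997; -0.0679 0.2997 0.7279]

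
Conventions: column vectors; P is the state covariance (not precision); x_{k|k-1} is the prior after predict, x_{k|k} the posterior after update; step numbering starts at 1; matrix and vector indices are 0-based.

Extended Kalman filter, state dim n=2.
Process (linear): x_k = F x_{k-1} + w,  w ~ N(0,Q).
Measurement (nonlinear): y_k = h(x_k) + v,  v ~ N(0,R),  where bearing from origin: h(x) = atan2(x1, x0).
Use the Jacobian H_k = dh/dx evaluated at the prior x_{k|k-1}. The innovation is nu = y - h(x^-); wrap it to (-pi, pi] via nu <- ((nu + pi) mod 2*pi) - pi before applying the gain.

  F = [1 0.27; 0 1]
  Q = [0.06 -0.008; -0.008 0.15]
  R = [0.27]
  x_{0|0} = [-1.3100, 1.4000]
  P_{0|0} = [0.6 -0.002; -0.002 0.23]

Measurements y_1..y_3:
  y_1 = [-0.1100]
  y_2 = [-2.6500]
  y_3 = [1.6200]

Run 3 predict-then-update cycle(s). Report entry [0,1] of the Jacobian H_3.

H_jac[0,1] = 0.0928

step 1: x^-=[-0.9320, 1.4000]  P^-=[0.6757 0.0521; 0.0521 0.3800]  H_jac=[-0.4949 -0.3295]  S=[0.4938]  K=[-0.7121; -0.3058]  nu=[-2.2681]  x^+=[0.6830, 2.0936]  P^+=[0.4253 -0.0554; -0.0554 0.3338]
step 2: x^-=[1.2483, 2.0936]  P^-=[0.4797 0.0267; 0.0267 0.4838]  H_jac=[-0.3524 0.2101]  S=[0.3470]  K=[-0.4710; 0.2658]  nu=[2.6001]  x^+=[0.0236, 2.7848]  P^+=[0.4028 0.0702; 0.0702 0.4593]
step 3: x^-=[0.7755, 2.7848]  P^-=[0.5341 0.1862; 0.1862 0.6093]  H_jac=[-0.3332 0.0928]  S=[0.3231]  K=[-0.4975; -0.0170]  nu=[0.3208]  x^+=[0.6159, 2.7793]  P^+=[0.4542 0.1834; 0.1834 0.6092]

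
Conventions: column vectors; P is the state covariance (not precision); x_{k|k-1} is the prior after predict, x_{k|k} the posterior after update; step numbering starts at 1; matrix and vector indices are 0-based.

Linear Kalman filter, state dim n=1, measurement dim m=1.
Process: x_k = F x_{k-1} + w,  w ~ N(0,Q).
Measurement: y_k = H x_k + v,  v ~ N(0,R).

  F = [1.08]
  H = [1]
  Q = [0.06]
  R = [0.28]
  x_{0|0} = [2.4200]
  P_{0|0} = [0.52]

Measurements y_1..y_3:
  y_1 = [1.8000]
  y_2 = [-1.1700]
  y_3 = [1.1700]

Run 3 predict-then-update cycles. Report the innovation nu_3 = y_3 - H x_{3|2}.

step 1: x^-=[2.6136]  P^-=[0.6665]  S=[0.9465]  K=[0.7042]  nu=[-0.8136]  x^+=[2.0407]  P^+=[0.1972]
step 2: x^-=[2.2039]  P^-=[0.2900]  S=[0.5700]  K=[0.5088]  nu=[-3.3739]  x^+=[0.4874]  P^+=[0.1425]
step 3: x^-=[0.5264]  P^-=[0.2262]  S=[0.5062]  K=[0.4468]  nu=[0.6436]  x^+=[0.8140]  P^+=[0.1251]

innov = [0.6436]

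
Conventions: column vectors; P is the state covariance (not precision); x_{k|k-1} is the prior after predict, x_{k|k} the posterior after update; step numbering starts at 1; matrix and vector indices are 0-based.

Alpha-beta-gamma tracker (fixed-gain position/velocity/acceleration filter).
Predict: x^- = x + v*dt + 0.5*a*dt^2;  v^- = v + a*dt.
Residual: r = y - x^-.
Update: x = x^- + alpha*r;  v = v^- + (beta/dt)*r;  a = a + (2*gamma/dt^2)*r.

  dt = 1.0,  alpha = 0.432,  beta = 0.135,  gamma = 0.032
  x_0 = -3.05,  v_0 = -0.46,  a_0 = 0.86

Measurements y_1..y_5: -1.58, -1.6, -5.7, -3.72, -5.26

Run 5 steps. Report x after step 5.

step 1: x_pred=-3.0800  r=1.5000  x^+=-2.4320  v^+=0.6025  a^+=0.9560
step 2: x_pred=-1.3515  r=-0.2485  x^+=-1.4589  v^+=1.5250  a^+=0.9401
step 3: x_pred=0.5361  r=-6.2361  x^+=-2.1579  v^+=1.6232  a^+=0.5410
step 4: x_pred=-0.2642  r=-3.4558  x^+=-1.7571  v^+=1.6976  a^+=0.3198
step 5: x_pred=0.1004  r=-5.3604  x^+=-2.2153  v^+=1.2938  a^+=-0.0233

x_post = -2.2153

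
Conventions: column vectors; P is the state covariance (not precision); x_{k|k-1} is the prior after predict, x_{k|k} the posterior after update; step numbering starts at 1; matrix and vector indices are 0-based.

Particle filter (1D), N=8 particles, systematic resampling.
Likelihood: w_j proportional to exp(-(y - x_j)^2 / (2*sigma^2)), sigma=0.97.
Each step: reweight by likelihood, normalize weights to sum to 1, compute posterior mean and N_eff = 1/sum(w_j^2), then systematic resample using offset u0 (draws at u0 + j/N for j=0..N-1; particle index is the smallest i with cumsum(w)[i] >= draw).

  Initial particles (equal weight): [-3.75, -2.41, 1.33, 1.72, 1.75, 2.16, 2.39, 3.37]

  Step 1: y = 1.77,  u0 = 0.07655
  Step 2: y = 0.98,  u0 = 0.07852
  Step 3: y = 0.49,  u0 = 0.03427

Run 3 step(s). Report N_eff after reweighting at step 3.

N_eff = 7.0262

step 1: w=[0.0000, 0.0000, 0.1843, 0.2040, 0.2042, 0.1884, 0.1665, 0.0524]  mean=1.9351  Neff=5.4553  idx=[2, 3, 3, 4, 4, 5, 6, 7]
step 2: w=[0.1967, 0.1569, 0.1569, 0.1532, 0.1532, 0.1001, 0.0730, 0.0101]  mean=1.7621  Neff=6.6539  idx=[0, 1, 1, 2, 3, 4, 5, 6]
step 3: w=[0.2106, 0.1371, 0.1371, 0.1371, 0.1318, 0.1318, 0.0696, 0.0450]  mean=1.7066  Neff=7.0262  idx=[0, 0, 1, 2, 3, 4, 5, 6]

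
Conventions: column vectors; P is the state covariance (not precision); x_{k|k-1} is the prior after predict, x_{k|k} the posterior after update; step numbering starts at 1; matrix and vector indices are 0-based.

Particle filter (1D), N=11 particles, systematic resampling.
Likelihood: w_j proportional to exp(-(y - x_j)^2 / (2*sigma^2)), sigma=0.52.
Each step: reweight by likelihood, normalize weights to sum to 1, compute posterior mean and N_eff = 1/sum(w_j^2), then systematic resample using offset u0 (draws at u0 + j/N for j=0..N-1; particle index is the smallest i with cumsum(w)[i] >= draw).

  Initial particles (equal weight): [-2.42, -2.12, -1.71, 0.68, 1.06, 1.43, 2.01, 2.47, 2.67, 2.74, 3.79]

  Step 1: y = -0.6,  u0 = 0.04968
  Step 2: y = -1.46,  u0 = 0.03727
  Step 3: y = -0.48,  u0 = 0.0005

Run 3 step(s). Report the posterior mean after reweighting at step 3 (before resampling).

post_mean = -1.7146

step 1: w=[0.0126, 0.0804, 0.5904, 0.2785, 0.0353, 0.0028, 0.0000, 0.0000, 0.0000, 0.0000, 0.0000]  mean=-0.9796  Neff=2.3043  idx=[1, 2, 2, 2, 2, 2, 2, 3, 3, 3, 3]
step 2: w=[0.0771, 0.1538, 0.1538, 0.1538, 0.1538, 0.1538, 0.1538, 0.0000, 0.0000, 0.0000, 0.0000]  mean=-1.7413  Neff=6.7636  idx=[0, 1, 1, 2, 3, 3, 4, 4, 5, 6, 6]
step 3: w=[0.0112, 0.0989, 0.0989, 0.0989, 0.0989, 0.0989, 0.0989, 0.0989, 0.0989, 0.0989, 0.0989]  mean=-1.7146  Neff=10.2151  idx=[0, 1, 2, 3, 4, 5, 6, 7, 8, 9, 10]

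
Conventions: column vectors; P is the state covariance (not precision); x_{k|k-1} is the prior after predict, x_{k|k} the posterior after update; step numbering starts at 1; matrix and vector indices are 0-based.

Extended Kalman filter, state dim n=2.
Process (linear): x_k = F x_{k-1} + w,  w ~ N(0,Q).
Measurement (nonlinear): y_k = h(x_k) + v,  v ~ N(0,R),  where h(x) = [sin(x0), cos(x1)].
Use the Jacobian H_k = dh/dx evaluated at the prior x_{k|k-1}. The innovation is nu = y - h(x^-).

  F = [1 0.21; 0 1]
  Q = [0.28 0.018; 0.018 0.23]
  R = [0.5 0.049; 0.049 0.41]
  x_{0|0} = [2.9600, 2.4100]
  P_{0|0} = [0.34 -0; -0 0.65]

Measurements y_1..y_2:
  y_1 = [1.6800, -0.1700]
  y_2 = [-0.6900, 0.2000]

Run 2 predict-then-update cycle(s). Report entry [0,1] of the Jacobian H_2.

step 1: x^-=[3.4661, 2.4100]  P^-=[0.6487 0.1545; 0.1545 0.8800]  H_jac=[-0.9478 0.0000; 0.0000 -0.6681]  S=[1.0827 0.1468; 0.1468 0.8027]  K=[-0.5644 -0.0253; -0.0368 -0.7256]  nu=[1.9988, 0.5741]  x^+=[2.3234, 1.9198]  P^+=[0.2991 0.0570; 0.0570 0.4480]
step 2: x^-=[2.7266, 1.9198]  P^-=[0.6227 0.1690; 0.1690 0.6780]  H_jac=[-0.9151 0.0000; 0.0000 -0.9397]  S=[1.0215 0.1944; 0.1944 1.0088]  K=[-0.5480 -0.0519; -0.0324 -0.6254]  nu=[-1.0932, 0.5419]  x^+=[3.2975, 1.6163]  P^+=[0.3022 0.0512; 0.0512 0.2745]

H_jac[0,1] = 0.0000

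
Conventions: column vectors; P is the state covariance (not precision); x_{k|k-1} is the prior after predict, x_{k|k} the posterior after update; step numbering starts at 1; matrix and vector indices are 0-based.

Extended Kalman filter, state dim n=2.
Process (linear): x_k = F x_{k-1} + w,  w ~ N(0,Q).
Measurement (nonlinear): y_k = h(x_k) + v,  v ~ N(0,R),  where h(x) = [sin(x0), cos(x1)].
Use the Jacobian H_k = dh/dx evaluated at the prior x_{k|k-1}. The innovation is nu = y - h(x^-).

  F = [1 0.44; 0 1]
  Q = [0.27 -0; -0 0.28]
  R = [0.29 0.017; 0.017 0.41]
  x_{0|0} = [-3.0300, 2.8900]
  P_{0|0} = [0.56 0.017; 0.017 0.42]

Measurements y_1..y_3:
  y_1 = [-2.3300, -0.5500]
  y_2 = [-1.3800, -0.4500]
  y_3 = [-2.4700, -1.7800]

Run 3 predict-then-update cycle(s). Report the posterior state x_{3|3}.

x_post = [-1.6191, 2.6518]

step 1: x^-=[-1.7584, 2.8900]  P^-=[0.9263 0.2018; 0.2018 0.7000]  H_jac=[-0.1865 0.0000; 0.0000 -0.2489]  S=[0.3222 0.0264; 0.0264 0.4534]  K=[-0.5296 -0.0800; -0.0858 -0.3794]  nu=[-1.3475, 0.4185]  x^+=[-1.0782, 2.8468]  P^+=[0.8308 0.1679; 0.1679 0.6307]
step 2: x^-=[0.1744, 2.8468]  P^-=[1.3706 0.4454; 0.4454 0.9107]  H_jac=[0.9848 0.0000; 0.0000 -0.2906]  S=[1.6194 -0.1105; -0.1105 0.4869]  K=[0.8282 -0.0779; 0.2375 -0.4896]  nu=[-1.5535, 0.5069]  x^+=[-1.1518, 2.2297]  P^+=[0.2425 0.0615; 0.0615 0.6769]
step 3: x^-=[-0.1707, 2.2297]  P^-=[0.6977 0.3593; 0.3593 0.9569]  H_jac=[0.9855 0.0000; 0.0000 -0.7907]  S=[0.9676 -0.2630; -0.2630 1.0082]  K=[0.6824 -0.1038; 0.1744 -0.7050]  nu=[-2.3001, -1.1677]  x^+=[-1.6191, 2.6518]  P^+=[0.1990 0.0392; 0.0392 0.3618]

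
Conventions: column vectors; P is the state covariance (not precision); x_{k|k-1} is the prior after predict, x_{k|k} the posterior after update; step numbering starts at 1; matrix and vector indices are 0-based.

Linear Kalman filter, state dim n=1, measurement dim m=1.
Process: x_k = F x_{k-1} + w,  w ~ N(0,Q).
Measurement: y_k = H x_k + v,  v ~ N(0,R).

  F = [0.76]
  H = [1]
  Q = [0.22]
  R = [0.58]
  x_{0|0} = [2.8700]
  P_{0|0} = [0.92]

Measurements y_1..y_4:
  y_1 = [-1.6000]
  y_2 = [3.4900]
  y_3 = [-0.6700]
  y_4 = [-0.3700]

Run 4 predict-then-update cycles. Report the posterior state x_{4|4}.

step 1: x^-=[2.1812]  P^-=[0.7514]  S=[1.3314]  K=[0.5644]  nu=[-3.7812]  x^+=[0.0472]  P^+=[0.3273]
step 2: x^-=[0.0359]  P^-=[0.4091]  S=[0.9891]  K=[0.4136]  nu=[3.4541]  x^+=[1.4645]  P^+=[0.2399]
step 3: x^-=[1.1130]  P^-=[0.3586]  S=[0.9386]  K=[0.3820]  nu=[-1.7830]  x^+=[0.4318]  P^+=[0.2216]
step 4: x^-=[0.3282]  P^-=[0.3480]  S=[0.9280]  K=[0.3750]  nu=[-0.6982]  x^+=[0.0664]  P^+=[0.2175]

x_post = [0.0664]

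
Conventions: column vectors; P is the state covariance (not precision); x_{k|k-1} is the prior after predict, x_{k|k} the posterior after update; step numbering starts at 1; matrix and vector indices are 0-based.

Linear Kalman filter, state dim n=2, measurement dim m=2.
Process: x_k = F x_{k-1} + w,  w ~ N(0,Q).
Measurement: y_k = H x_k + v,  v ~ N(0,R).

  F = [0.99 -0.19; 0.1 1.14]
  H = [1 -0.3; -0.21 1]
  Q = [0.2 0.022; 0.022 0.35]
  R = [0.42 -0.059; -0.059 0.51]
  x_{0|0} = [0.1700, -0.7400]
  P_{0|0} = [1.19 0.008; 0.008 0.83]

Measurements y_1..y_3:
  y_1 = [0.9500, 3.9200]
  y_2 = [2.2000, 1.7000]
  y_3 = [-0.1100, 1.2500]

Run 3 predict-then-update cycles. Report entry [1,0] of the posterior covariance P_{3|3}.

step 1: x^-=[0.3089, -0.8266]  P^-=[1.3933 -0.0311; -0.0311 1.4424]  S=[1.9617 -0.8174; -0.8174 2.0269]  K=[0.7794 0.1546; 0.0738 0.7446]  nu=[0.3931, 4.8115]  x^+=[1.3592, 2.7851]  P^+=[0.3501 0.1064; 0.1064 0.3977]
step 2: x^-=[0.8164, 3.3109]  P^-=[0.5175 0.0886; 0.0886 0.8947]  S=[0.9649 -0.3419; -0.3419 1.3903]  K=[0.5518 0.1212; 0.0404 0.6401]  nu=[2.3769, -1.4395]  x^+=[1.9534, 2.4857]  P^+=[0.2491 0.0816; 0.0816 0.3412]
step 3: x^-=[1.4615, 3.0290]  P^-=[0.4257 0.0633; 0.0633 0.8145]  S=[0.8811 -0.3255; -0.3255 1.3167]  K=[0.5000 0.1038; 0.0212 0.6137]  nu=[-0.6628, -1.4721]  x^+=[0.9774, 2.1115]  P^+=[0.2251 0.0707; 0.0707 0.3266]

P_post[1,0] = 0.0707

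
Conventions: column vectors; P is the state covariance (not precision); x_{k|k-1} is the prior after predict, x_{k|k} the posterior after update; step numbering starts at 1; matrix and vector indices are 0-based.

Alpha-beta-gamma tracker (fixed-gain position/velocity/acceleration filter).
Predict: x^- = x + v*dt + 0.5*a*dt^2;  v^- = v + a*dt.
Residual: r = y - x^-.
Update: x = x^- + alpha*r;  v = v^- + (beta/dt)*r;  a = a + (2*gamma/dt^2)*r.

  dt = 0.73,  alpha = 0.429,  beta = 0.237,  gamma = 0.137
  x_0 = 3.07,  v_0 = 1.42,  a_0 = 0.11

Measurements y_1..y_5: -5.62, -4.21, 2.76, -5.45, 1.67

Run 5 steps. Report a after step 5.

step 1: x_pred=4.1359  r=-9.7559  x^+=-0.0494  v^+=-1.6670  a^+=-4.9062
step 2: x_pred=-2.5736  r=-1.6364  x^+=-3.2756  v^+=-5.7798  a^+=-5.7476
step 3: x_pred=-9.0263  r=11.7863  x^+=-3.9700  v^+=-6.1490  a^+=0.3126
step 4: x_pred=-8.3755  r=2.9255  x^+=-7.1205  v^+=-4.9711  a^+=1.8168
step 5: x_pred=-10.2653  r=11.9353  x^+=-5.1450  v^+=0.2300  a^+=7.9535

a_post = 7.9535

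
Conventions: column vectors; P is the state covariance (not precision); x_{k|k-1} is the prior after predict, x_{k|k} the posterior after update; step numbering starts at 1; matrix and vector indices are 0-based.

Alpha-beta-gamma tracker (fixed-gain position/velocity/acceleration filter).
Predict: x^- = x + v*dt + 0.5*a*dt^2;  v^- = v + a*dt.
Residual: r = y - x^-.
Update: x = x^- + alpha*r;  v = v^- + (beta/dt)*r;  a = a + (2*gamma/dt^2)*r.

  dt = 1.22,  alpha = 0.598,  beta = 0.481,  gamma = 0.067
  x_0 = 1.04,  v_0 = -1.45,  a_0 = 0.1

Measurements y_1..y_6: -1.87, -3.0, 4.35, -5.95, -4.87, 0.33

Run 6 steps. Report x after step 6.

x_post = -2.1615

step 1: x_pred=-0.6546  r=-1.2154  x^+=-1.3814  v^+=-1.8072  a^+=-0.0094
step 2: x_pred=-3.5932  r=0.5932  x^+=-3.2385  v^+=-1.5848  a^+=0.0440
step 3: x_pred=-5.1392  r=9.4892  x^+=0.5353  v^+=2.2101  a^+=0.8983
step 4: x_pred=3.9001  r=-9.8501  x^+=-1.9902  v^+=-0.5775  a^+=0.0115
step 5: x_pred=-2.6863  r=-2.1837  x^+=-3.9922  v^+=-1.4245  a^+=-0.1851
step 6: x_pred=-5.8678  r=6.1978  x^+=-2.1615  v^+=0.7932  a^+=0.3729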